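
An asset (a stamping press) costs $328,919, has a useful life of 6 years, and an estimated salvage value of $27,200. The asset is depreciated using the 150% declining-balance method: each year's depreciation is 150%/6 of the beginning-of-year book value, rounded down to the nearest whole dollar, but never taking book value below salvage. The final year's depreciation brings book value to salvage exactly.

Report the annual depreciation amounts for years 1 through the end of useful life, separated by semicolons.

$82,229; $61,672; $46,254; $34,691; $26,018; $50,855

Depreciable base = $328,919 − $27,200 = $301,719.
Year 1: ⌊$328,919 × 150%/6⌋ = $82,229. Book value $246,690.
Year 2: ⌊$246,690 × 150%/6⌋ = $61,672. Book value $185,018.
Year 3: ⌊$185,018 × 150%/6⌋ = $46,254. Book value $138,764.
Year 4: ⌊$138,764 × 150%/6⌋ = $34,691. Book value $104,073.
Year 5: ⌊$104,073 × 150%/6⌋ = $26,018. Book value $78,055.
Year 6 (final): $78,055 − $27,200 = $50,855. Book value $27,200.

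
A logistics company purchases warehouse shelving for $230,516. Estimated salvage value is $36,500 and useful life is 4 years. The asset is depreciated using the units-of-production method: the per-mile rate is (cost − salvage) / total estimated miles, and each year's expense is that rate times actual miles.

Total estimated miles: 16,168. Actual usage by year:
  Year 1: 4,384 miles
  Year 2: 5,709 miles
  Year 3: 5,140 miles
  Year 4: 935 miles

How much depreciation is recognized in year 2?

$68,508

Depreciable base = $230,516 − $36,500 = $194,016.
Rate = $194,016 / 16,168 miles = $12 per mile.
Year 1: 4,384 × $12 = $52,608. Book value $177,908.
Year 2: 5,709 × $12 = $68,508. Book value $109,400.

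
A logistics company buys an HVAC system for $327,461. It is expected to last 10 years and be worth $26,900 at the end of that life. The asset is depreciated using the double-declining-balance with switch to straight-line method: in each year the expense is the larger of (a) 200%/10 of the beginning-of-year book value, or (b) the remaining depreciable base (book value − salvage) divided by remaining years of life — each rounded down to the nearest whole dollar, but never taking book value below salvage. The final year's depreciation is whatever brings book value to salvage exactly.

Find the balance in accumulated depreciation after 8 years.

Depreciable base = $327,461 − $26,900 = $300,561.
Year 1: DB = ⌊$327,461 × 200%/10⌋ = $65,492; SL = ⌊$300,561/10⌋ = $30,056 → take DB $65,492. Book value $261,969.
Year 2: DB = ⌊$261,969 × 200%/10⌋ = $52,393; SL = ⌊$235,069/9⌋ = $26,118 → take DB $52,393. Book value $209,576.
Year 3: DB = ⌊$209,576 × 200%/10⌋ = $41,915; SL = ⌊$182,676/8⌋ = $22,834 → take DB $41,915. Book value $167,661.
Year 4: DB = ⌊$167,661 × 200%/10⌋ = $33,532; SL = ⌊$140,761/7⌋ = $20,108 → take DB $33,532. Book value $134,129.
Year 5: DB = ⌊$134,129 × 200%/10⌋ = $26,825; SL = ⌊$107,229/6⌋ = $17,871 → take DB $26,825. Book value $107,304.
Year 6: DB = ⌊$107,304 × 200%/10⌋ = $21,460; SL = ⌊$80,404/5⌋ = $16,080 → take DB $21,460. Book value $85,844.
Year 7: DB = ⌊$85,844 × 200%/10⌋ = $17,168; SL = ⌊$58,944/4⌋ = $14,736 → take DB $17,168. Book value $68,676.
Year 8: DB = ⌊$68,676 × 200%/10⌋ = $13,735; SL = ⌊$41,776/3⌋ = $13,925 → take SL $13,925. Book value $54,751.
Accumulated through year 8 = $327,461 − $54,751 = $272,710.

$272,710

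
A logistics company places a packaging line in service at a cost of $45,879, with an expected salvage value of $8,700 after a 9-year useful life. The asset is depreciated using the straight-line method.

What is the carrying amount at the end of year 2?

$37,617

Depreciable base = $45,879 − $8,700 = $37,179.
Annual expense = $37,179 / 9 = $4,131.
End of year 1: book value $41,748.
End of year 2: book value $37,617.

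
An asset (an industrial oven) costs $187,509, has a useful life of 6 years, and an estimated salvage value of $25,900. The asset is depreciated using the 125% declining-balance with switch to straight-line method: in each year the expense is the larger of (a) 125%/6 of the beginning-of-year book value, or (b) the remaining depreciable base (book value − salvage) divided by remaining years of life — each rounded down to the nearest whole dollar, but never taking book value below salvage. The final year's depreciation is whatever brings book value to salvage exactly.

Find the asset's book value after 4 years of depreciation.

Depreciable base = $187,509 − $25,900 = $161,609.
Year 1: DB = ⌊$187,509 × 125%/6⌋ = $39,064; SL = ⌊$161,609/6⌋ = $26,934 → take DB $39,064. Book value $148,445.
Year 2: DB = ⌊$148,445 × 125%/6⌋ = $30,926; SL = ⌊$122,545/5⌋ = $24,509 → take DB $30,926. Book value $117,519.
Year 3: DB = ⌊$117,519 × 125%/6⌋ = $24,483; SL = ⌊$91,619/4⌋ = $22,904 → take DB $24,483. Book value $93,036.
Year 4: DB = ⌊$93,036 × 125%/6⌋ = $19,382; SL = ⌊$67,136/3⌋ = $22,378 → take SL $22,378. Book value $70,658.

$70,658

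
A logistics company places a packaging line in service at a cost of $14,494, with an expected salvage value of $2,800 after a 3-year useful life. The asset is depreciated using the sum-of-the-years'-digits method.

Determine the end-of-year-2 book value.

Depreciable base = $14,494 − $2,800 = $11,694.
Sum of the years' digits = 3+2+1 = 6.
Year 1: $11,694 × 3/6 = $5,847. Book value $8,647.
Year 2: $11,694 × 2/6 = $3,898. Book value $4,749.

$4,749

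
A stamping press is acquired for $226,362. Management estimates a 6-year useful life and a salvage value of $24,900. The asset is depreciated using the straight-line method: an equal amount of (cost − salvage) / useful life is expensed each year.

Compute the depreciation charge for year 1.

$33,577

Depreciable base = $226,362 − $24,900 = $201,462.
Annual expense = $201,462 / 6 = $33,577.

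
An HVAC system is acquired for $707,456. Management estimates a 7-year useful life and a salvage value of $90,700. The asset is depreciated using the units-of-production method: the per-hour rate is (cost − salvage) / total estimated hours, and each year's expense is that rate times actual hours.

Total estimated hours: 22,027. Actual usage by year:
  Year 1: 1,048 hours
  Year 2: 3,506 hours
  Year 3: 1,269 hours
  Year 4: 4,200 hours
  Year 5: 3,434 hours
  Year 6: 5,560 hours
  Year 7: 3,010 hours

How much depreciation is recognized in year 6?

$155,680

Depreciable base = $707,456 − $90,700 = $616,756.
Rate = $616,756 / 22,027 hours = $28 per hour.
Year 1: 1,048 × $28 = $29,344. Book value $678,112.
Year 2: 3,506 × $28 = $98,168. Book value $579,944.
Year 3: 1,269 × $28 = $35,532. Book value $544,412.
Year 4: 4,200 × $28 = $117,600. Book value $426,812.
Year 5: 3,434 × $28 = $96,152. Book value $330,660.
Year 6: 5,560 × $28 = $155,680. Book value $174,980.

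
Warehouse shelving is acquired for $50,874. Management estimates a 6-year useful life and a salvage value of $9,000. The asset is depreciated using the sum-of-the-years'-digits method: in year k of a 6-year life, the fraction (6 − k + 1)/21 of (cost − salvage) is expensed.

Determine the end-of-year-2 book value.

Depreciable base = $50,874 − $9,000 = $41,874.
Sum of the years' digits = 6+5+4+3+2+1 = 21.
Year 1: $41,874 × 6/21 = $11,964. Book value $38,910.
Year 2: $41,874 × 5/21 = $9,970. Book value $28,940.

$28,940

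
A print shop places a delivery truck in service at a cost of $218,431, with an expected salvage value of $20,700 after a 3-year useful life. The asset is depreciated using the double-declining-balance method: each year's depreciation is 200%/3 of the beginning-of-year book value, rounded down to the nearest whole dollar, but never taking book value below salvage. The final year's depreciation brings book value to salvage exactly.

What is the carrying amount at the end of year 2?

$24,271

Depreciable base = $218,431 − $20,700 = $197,731.
Year 1: ⌊$218,431 × 200%/3⌋ = $145,620. Book value $72,811.
Year 2: ⌊$72,811 × 200%/3⌋ = $48,540. Book value $24,271.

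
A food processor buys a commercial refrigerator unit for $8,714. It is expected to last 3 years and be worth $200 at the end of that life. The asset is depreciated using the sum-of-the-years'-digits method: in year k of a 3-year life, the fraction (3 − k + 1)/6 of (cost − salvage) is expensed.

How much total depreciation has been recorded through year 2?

Depreciable base = $8,714 − $200 = $8,514.
Sum of the years' digits = 3+2+1 = 6.
Year 1: $8,514 × 3/6 = $4,257. Book value $4,457.
Year 2: $8,514 × 2/6 = $2,838. Book value $1,619.
Accumulated through year 2 = $8,714 − $1,619 = $7,095.

$7,095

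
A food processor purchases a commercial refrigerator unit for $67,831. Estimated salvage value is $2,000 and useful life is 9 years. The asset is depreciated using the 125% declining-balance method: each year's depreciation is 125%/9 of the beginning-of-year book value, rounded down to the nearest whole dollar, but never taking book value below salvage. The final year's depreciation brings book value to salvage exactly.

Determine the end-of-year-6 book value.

Depreciable base = $67,831 − $2,000 = $65,831.
Year 1: ⌊$67,831 × 125%/9⌋ = $9,420. Book value $58,411.
Year 2: ⌊$58,411 × 125%/9⌋ = $8,112. Book value $50,299.
Year 3: ⌊$50,299 × 125%/9⌋ = $6,985. Book value $43,314.
Year 4: ⌊$43,314 × 125%/9⌋ = $6,015. Book value $37,299.
Year 5: ⌊$37,299 × 125%/9⌋ = $5,180. Book value $32,119.
Year 6: ⌊$32,119 × 125%/9⌋ = $4,460. Book value $27,659.

$27,659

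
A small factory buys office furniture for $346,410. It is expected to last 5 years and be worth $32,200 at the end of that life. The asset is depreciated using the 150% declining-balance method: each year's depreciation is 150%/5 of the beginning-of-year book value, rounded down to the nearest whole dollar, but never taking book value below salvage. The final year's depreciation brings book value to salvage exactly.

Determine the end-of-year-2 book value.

$169,741

Depreciable base = $346,410 − $32,200 = $314,210.
Year 1: ⌊$346,410 × 150%/5⌋ = $103,923. Book value $242,487.
Year 2: ⌊$242,487 × 150%/5⌋ = $72,746. Book value $169,741.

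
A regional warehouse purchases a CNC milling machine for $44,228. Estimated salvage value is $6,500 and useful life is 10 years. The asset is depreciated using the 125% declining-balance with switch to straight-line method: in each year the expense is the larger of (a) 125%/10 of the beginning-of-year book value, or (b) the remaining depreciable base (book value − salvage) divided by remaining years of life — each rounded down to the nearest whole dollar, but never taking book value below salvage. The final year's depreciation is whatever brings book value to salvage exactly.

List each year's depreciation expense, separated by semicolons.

$5,528; $4,837; $4,232; $3,703; $3,241; $3,237; $3,237; $3,237; $3,238; $3,238

Depreciable base = $44,228 − $6,500 = $37,728.
Year 1: DB = ⌊$44,228 × 125%/10⌋ = $5,528; SL = ⌊$37,728/10⌋ = $3,772 → take DB $5,528. Book value $38,700.
Year 2: DB = ⌊$38,700 × 125%/10⌋ = $4,837; SL = ⌊$32,200/9⌋ = $3,577 → take DB $4,837. Book value $33,863.
Year 3: DB = ⌊$33,863 × 125%/10⌋ = $4,232; SL = ⌊$27,363/8⌋ = $3,420 → take DB $4,232. Book value $29,631.
Year 4: DB = ⌊$29,631 × 125%/10⌋ = $3,703; SL = ⌊$23,131/7⌋ = $3,304 → take DB $3,703. Book value $25,928.
Year 5: DB = ⌊$25,928 × 125%/10⌋ = $3,241; SL = ⌊$19,428/6⌋ = $3,238 → take DB $3,241. Book value $22,687.
Year 6: DB = ⌊$22,687 × 125%/10⌋ = $2,835; SL = ⌊$16,187/5⌋ = $3,237 → take SL $3,237. Book value $19,450.
Year 7: DB = ⌊$19,450 × 125%/10⌋ = $2,431; SL = ⌊$12,950/4⌋ = $3,237 → take SL $3,237. Book value $16,213.
Year 8: DB = ⌊$16,213 × 125%/10⌋ = $2,026; SL = ⌊$9,713/3⌋ = $3,237 → take SL $3,237. Book value $12,976.
Year 9: DB = ⌊$12,976 × 125%/10⌋ = $1,622; SL = ⌊$6,476/2⌋ = $3,238 → take SL $3,238. Book value $9,738.
Year 10 (final): $9,738 − $6,500 = $3,238. Book value $6,500.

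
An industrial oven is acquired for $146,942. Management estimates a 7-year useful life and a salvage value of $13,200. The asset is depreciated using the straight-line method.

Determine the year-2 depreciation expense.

Depreciable base = $146,942 − $13,200 = $133,742.
Annual expense = $133,742 / 7 = $19,106.

$19,106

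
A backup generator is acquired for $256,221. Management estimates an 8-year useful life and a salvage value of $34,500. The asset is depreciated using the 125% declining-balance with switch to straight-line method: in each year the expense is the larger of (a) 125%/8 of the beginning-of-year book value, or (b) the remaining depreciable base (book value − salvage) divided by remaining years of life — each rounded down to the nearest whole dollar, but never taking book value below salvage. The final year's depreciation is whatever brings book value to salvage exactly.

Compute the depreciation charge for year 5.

$23,840

Depreciable base = $256,221 − $34,500 = $221,721.
Year 1: DB = ⌊$256,221 × 125%/8⌋ = $40,034; SL = ⌊$221,721/8⌋ = $27,715 → take DB $40,034. Book value $216,187.
Year 2: DB = ⌊$216,187 × 125%/8⌋ = $33,779; SL = ⌊$181,687/7⌋ = $25,955 → take DB $33,779. Book value $182,408.
Year 3: DB = ⌊$182,408 × 125%/8⌋ = $28,501; SL = ⌊$147,908/6⌋ = $24,651 → take DB $28,501. Book value $153,907.
Year 4: DB = ⌊$153,907 × 125%/8⌋ = $24,047; SL = ⌊$119,407/5⌋ = $23,881 → take DB $24,047. Book value $129,860.
Year 5: DB = ⌊$129,860 × 125%/8⌋ = $20,290; SL = ⌊$95,360/4⌋ = $23,840 → take SL $23,840. Book value $106,020.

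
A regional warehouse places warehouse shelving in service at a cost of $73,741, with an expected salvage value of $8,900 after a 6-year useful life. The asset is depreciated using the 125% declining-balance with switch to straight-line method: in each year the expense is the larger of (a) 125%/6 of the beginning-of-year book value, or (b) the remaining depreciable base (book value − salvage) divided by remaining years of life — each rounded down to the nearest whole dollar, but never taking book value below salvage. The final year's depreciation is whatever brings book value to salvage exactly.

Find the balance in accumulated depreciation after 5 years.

Depreciable base = $73,741 − $8,900 = $64,841.
Year 1: DB = ⌊$73,741 × 125%/6⌋ = $15,362; SL = ⌊$64,841/6⌋ = $10,806 → take DB $15,362. Book value $58,379.
Year 2: DB = ⌊$58,379 × 125%/6⌋ = $12,162; SL = ⌊$49,479/5⌋ = $9,895 → take DB $12,162. Book value $46,217.
Year 3: DB = ⌊$46,217 × 125%/6⌋ = $9,628; SL = ⌊$37,317/4⌋ = $9,329 → take DB $9,628. Book value $36,589.
Year 4: DB = ⌊$36,589 × 125%/6⌋ = $7,622; SL = ⌊$27,689/3⌋ = $9,229 → take SL $9,229. Book value $27,360.
Year 5: DB = ⌊$27,360 × 125%/6⌋ = $5,700; SL = ⌊$18,460/2⌋ = $9,230 → take SL $9,230. Book value $18,130.
Accumulated through year 5 = $73,741 − $18,130 = $55,611.

$55,611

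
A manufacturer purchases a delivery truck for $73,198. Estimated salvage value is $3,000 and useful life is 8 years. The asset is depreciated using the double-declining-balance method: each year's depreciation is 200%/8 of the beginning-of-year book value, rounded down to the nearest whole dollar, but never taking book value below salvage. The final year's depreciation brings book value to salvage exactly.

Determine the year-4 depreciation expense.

Depreciable base = $73,198 − $3,000 = $70,198.
Year 1: ⌊$73,198 × 200%/8⌋ = $18,299. Book value $54,899.
Year 2: ⌊$54,899 × 200%/8⌋ = $13,724. Book value $41,175.
Year 3: ⌊$41,175 × 200%/8⌋ = $10,293. Book value $30,882.
Year 4: ⌊$30,882 × 200%/8⌋ = $7,720. Book value $23,162.

$7,720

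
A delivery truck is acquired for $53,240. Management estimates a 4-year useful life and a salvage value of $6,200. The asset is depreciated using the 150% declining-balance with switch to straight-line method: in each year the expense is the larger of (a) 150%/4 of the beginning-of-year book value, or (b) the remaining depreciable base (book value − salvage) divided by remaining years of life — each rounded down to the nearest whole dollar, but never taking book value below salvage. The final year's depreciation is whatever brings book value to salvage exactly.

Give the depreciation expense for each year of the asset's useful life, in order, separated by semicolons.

Depreciable base = $53,240 − $6,200 = $47,040.
Year 1: DB = ⌊$53,240 × 150%/4⌋ = $19,965; SL = ⌊$47,040/4⌋ = $11,760 → take DB $19,965. Book value $33,275.
Year 2: DB = ⌊$33,275 × 150%/4⌋ = $12,478; SL = ⌊$27,075/3⌋ = $9,025 → take DB $12,478. Book value $20,797.
Year 3: DB = ⌊$20,797 × 150%/4⌋ = $7,798; SL = ⌊$14,597/2⌋ = $7,298 → take DB $7,798. Book value $12,999.
Year 4 (final): $12,999 − $6,200 = $6,799. Book value $6,200.

$19,965; $12,478; $7,798; $6,799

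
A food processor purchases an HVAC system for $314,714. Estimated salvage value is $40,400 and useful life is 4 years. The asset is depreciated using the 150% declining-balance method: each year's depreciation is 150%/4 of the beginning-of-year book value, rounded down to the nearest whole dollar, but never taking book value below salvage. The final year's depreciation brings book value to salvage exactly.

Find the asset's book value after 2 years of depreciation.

$122,936

Depreciable base = $314,714 − $40,400 = $274,314.
Year 1: ⌊$314,714 × 150%/4⌋ = $118,017. Book value $196,697.
Year 2: ⌊$196,697 × 150%/4⌋ = $73,761. Book value $122,936.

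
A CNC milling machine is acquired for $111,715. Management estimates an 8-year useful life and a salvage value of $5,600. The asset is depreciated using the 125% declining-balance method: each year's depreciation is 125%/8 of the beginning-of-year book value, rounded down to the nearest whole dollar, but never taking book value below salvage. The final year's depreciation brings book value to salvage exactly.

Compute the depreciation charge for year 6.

$7,464

Depreciable base = $111,715 − $5,600 = $106,115.
Year 1: ⌊$111,715 × 125%/8⌋ = $17,455. Book value $94,260.
Year 2: ⌊$94,260 × 125%/8⌋ = $14,728. Book value $79,532.
Year 3: ⌊$79,532 × 125%/8⌋ = $12,426. Book value $67,106.
Year 4: ⌊$67,106 × 125%/8⌋ = $10,485. Book value $56,621.
Year 5: ⌊$56,621 × 125%/8⌋ = $8,847. Book value $47,774.
Year 6: ⌊$47,774 × 125%/8⌋ = $7,464. Book value $40,310.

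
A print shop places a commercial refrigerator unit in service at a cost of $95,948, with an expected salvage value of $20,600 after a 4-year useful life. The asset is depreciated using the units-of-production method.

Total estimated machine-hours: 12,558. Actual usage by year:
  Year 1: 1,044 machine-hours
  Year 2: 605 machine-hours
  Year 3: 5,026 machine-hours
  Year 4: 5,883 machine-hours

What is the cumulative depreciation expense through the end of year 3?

$40,050

Depreciable base = $95,948 − $20,600 = $75,348.
Rate = $75,348 / 12,558 machine-hours = $6 per machine-hour.
Year 1: 1,044 × $6 = $6,264. Book value $89,684.
Year 2: 605 × $6 = $3,630. Book value $86,054.
Year 3: 5,026 × $6 = $30,156. Book value $55,898.
Accumulated through year 3 = $95,948 − $55,898 = $40,050.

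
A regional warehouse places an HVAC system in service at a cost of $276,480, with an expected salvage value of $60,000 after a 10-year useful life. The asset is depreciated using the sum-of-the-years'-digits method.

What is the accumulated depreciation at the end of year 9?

Depreciable base = $276,480 − $60,000 = $216,480.
Sum of the years' digits = 10+9+8+7+6+5+4+3+2+1 = 55.
Year 1: $216,480 × 10/55 = $39,360. Book value $237,120.
Year 2: $216,480 × 9/55 = $35,424. Book value $201,696.
Year 3: $216,480 × 8/55 = $31,488. Book value $170,208.
Year 4: $216,480 × 7/55 = $27,552. Book value $142,656.
Year 5: $216,480 × 6/55 = $23,616. Book value $119,040.
Year 6: $216,480 × 5/55 = $19,680. Book value $99,360.
Year 7: $216,480 × 4/55 = $15,744. Book value $83,616.
Year 8: $216,480 × 3/55 = $11,808. Book value $71,808.
Year 9: $216,480 × 2/55 = $7,872. Book value $63,936.
Accumulated through year 9 = $276,480 − $63,936 = $212,544.

$212,544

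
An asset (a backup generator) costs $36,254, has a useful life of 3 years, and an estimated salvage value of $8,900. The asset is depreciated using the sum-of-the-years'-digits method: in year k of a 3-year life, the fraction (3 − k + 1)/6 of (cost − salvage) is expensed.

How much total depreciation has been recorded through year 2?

$22,795

Depreciable base = $36,254 − $8,900 = $27,354.
Sum of the years' digits = 3+2+1 = 6.
Year 1: $27,354 × 3/6 = $13,677. Book value $22,577.
Year 2: $27,354 × 2/6 = $9,118. Book value $13,459.
Accumulated through year 2 = $36,254 − $13,459 = $22,795.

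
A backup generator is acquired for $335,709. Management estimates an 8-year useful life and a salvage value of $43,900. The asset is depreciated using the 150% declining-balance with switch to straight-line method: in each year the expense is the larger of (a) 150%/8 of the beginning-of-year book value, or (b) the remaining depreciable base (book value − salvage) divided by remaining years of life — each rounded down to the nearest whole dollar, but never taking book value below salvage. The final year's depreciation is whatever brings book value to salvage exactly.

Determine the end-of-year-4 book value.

Depreciable base = $335,709 − $43,900 = $291,809.
Year 1: DB = ⌊$335,709 × 150%/8⌋ = $62,945; SL = ⌊$291,809/8⌋ = $36,476 → take DB $62,945. Book value $272,764.
Year 2: DB = ⌊$272,764 × 150%/8⌋ = $51,143; SL = ⌊$228,864/7⌋ = $32,694 → take DB $51,143. Book value $221,621.
Year 3: DB = ⌊$221,621 × 150%/8⌋ = $41,553; SL = ⌊$177,721/6⌋ = $29,620 → take DB $41,553. Book value $180,068.
Year 4: DB = ⌊$180,068 × 150%/8⌋ = $33,762; SL = ⌊$136,168/5⌋ = $27,233 → take DB $33,762. Book value $146,306.

$146,306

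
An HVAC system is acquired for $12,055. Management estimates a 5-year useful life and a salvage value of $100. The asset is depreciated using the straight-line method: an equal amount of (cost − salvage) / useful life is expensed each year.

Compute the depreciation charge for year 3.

$2,391

Depreciable base = $12,055 − $100 = $11,955.
Annual expense = $11,955 / 5 = $2,391.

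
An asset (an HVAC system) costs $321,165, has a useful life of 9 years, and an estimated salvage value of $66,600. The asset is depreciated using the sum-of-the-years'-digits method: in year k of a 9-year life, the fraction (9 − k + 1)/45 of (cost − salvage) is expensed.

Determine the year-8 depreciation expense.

$11,314

Depreciable base = $321,165 − $66,600 = $254,565.
Sum of the years' digits = 9+8+7+6+5+4+3+2+1 = 45.
Year 1: $254,565 × 9/45 = $50,913. Book value $270,252.
Year 2: $254,565 × 8/45 = $45,256. Book value $224,996.
Year 3: $254,565 × 7/45 = $39,599. Book value $185,397.
Year 4: $254,565 × 6/45 = $33,942. Book value $151,455.
Year 5: $254,565 × 5/45 = $28,285. Book value $123,170.
Year 6: $254,565 × 4/45 = $22,628. Book value $100,542.
Year 7: $254,565 × 3/45 = $16,971. Book value $83,571.
Year 8: $254,565 × 2/45 = $11,314. Book value $72,257.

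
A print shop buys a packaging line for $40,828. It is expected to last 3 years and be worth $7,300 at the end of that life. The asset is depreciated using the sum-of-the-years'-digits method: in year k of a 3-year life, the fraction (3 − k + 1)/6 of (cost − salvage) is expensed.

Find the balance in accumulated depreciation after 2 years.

Depreciable base = $40,828 − $7,300 = $33,528.
Sum of the years' digits = 3+2+1 = 6.
Year 1: $33,528 × 3/6 = $16,764. Book value $24,064.
Year 2: $33,528 × 2/6 = $11,176. Book value $12,888.
Accumulated through year 2 = $40,828 − $12,888 = $27,940.

$27,940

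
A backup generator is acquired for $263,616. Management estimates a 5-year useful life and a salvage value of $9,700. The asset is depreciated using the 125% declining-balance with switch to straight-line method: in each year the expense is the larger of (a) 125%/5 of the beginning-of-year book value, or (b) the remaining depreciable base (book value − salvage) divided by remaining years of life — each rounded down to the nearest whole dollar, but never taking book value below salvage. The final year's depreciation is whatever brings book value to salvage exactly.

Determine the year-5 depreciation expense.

Depreciable base = $263,616 − $9,700 = $253,916.
Year 1: DB = ⌊$263,616 × 125%/5⌋ = $65,904; SL = ⌊$253,916/5⌋ = $50,783 → take DB $65,904. Book value $197,712.
Year 2: DB = ⌊$197,712 × 125%/5⌋ = $49,428; SL = ⌊$188,012/4⌋ = $47,003 → take DB $49,428. Book value $148,284.
Year 3: DB = ⌊$148,284 × 125%/5⌋ = $37,071; SL = ⌊$138,584/3⌋ = $46,194 → take SL $46,194. Book value $102,090.
Year 4: DB = ⌊$102,090 × 125%/5⌋ = $25,522; SL = ⌊$92,390/2⌋ = $46,195 → take SL $46,195. Book value $55,895.
Year 5 (final): $55,895 − $9,700 = $46,195. Book value $9,700.

$46,195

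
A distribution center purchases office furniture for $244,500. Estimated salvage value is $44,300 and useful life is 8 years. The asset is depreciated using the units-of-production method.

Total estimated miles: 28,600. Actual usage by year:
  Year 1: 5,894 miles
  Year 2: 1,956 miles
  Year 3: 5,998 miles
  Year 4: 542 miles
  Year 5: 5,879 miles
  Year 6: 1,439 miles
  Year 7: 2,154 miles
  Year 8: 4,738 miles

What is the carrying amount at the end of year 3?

Depreciable base = $244,500 − $44,300 = $200,200.
Rate = $200,200 / 28,600 miles = $7 per mile.
Year 1: 5,894 × $7 = $41,258. Book value $203,242.
Year 2: 1,956 × $7 = $13,692. Book value $189,550.
Year 3: 5,998 × $7 = $41,986. Book value $147,564.

$147,564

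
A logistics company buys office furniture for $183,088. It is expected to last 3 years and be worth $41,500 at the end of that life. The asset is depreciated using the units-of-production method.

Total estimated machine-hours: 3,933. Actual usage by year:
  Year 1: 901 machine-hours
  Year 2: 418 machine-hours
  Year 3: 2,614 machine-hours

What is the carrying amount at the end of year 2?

$135,604

Depreciable base = $183,088 − $41,500 = $141,588.
Rate = $141,588 / 3,933 machine-hours = $36 per machine-hour.
Year 1: 901 × $36 = $32,436. Book value $150,652.
Year 2: 418 × $36 = $15,048. Book value $135,604.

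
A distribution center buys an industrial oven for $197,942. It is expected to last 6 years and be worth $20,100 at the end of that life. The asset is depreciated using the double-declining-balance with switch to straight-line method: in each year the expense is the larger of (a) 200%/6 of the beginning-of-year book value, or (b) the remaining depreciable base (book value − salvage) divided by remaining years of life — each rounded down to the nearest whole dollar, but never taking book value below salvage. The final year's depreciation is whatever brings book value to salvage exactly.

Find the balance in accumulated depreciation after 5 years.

$171,875

Depreciable base = $197,942 − $20,100 = $177,842.
Year 1: DB = ⌊$197,942 × 200%/6⌋ = $65,980; SL = ⌊$177,842/6⌋ = $29,640 → take DB $65,980. Book value $131,962.
Year 2: DB = ⌊$131,962 × 200%/6⌋ = $43,987; SL = ⌊$111,862/5⌋ = $22,372 → take DB $43,987. Book value $87,975.
Year 3: DB = ⌊$87,975 × 200%/6⌋ = $29,325; SL = ⌊$67,875/4⌋ = $16,968 → take DB $29,325. Book value $58,650.
Year 4: DB = ⌊$58,650 × 200%/6⌋ = $19,550; SL = ⌊$38,550/3⌋ = $12,850 → take DB $19,550. Book value $39,100.
Year 5: DB = ⌊$39,100 × 200%/6⌋ = $13,033; SL = ⌊$19,000/2⌋ = $9,500 → take DB $13,033. Book value $26,067.
Accumulated through year 5 = $197,942 − $26,067 = $171,875.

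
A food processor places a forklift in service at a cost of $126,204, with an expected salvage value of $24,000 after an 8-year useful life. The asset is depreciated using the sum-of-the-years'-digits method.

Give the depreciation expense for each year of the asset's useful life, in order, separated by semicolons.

Depreciable base = $126,204 − $24,000 = $102,204.
Sum of the years' digits = 8+7+6+5+4+3+2+1 = 36.
Year 1: $102,204 × 8/36 = $22,712. Book value $103,492.
Year 2: $102,204 × 7/36 = $19,873. Book value $83,619.
Year 3: $102,204 × 6/36 = $17,034. Book value $66,585.
Year 4: $102,204 × 5/36 = $14,195. Book value $52,390.
Year 5: $102,204 × 4/36 = $11,356. Book value $41,034.
Year 6: $102,204 × 3/36 = $8,517. Book value $32,517.
Year 7: $102,204 × 2/36 = $5,678. Book value $26,839.
Year 8: $102,204 × 1/36 = $2,839. Book value $24,000.

$22,712; $19,873; $17,034; $14,195; $11,356; $8,517; $5,678; $2,839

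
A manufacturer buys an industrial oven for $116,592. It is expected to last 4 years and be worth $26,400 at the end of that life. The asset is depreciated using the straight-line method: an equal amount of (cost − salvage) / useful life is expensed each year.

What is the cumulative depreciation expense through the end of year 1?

Depreciable base = $116,592 − $26,400 = $90,192.
Annual expense = $90,192 / 4 = $22,548.
End of year 1: book value $94,044.
Accumulated through year 1 = $116,592 − $94,044 = $22,548.

$22,548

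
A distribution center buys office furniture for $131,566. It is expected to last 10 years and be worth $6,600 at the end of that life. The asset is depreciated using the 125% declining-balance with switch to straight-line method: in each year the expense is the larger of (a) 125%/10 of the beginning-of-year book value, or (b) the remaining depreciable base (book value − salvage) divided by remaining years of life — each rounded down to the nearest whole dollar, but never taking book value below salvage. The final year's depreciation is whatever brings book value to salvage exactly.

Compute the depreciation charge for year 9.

$11,649

Depreciable base = $131,566 − $6,600 = $124,966.
Year 1: DB = ⌊$131,566 × 125%/10⌋ = $16,445; SL = ⌊$124,966/10⌋ = $12,496 → take DB $16,445. Book value $115,121.
Year 2: DB = ⌊$115,121 × 125%/10⌋ = $14,390; SL = ⌊$108,521/9⌋ = $12,057 → take DB $14,390. Book value $100,731.
Year 3: DB = ⌊$100,731 × 125%/10⌋ = $12,591; SL = ⌊$94,131/8⌋ = $11,766 → take DB $12,591. Book value $88,140.
Year 4: DB = ⌊$88,140 × 125%/10⌋ = $11,017; SL = ⌊$81,540/7⌋ = $11,648 → take SL $11,648. Book value $76,492.
Year 5: DB = ⌊$76,492 × 125%/10⌋ = $9,561; SL = ⌊$69,892/6⌋ = $11,648 → take SL $11,648. Book value $64,844.
Year 6: DB = ⌊$64,844 × 125%/10⌋ = $8,105; SL = ⌊$58,244/5⌋ = $11,648 → take SL $11,648. Book value $53,196.
Year 7: DB = ⌊$53,196 × 125%/10⌋ = $6,649; SL = ⌊$46,596/4⌋ = $11,649 → take SL $11,649. Book value $41,547.
Year 8: DB = ⌊$41,547 × 125%/10⌋ = $5,193; SL = ⌊$34,947/3⌋ = $11,649 → take SL $11,649. Book value $29,898.
Year 9: DB = ⌊$29,898 × 125%/10⌋ = $3,737; SL = ⌊$23,298/2⌋ = $11,649 → take SL $11,649. Book value $18,249.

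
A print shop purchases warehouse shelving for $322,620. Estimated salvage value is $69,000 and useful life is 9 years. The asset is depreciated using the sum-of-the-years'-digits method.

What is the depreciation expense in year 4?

$33,816

Depreciable base = $322,620 − $69,000 = $253,620.
Sum of the years' digits = 9+8+7+6+5+4+3+2+1 = 45.
Year 1: $253,620 × 9/45 = $50,724. Book value $271,896.
Year 2: $253,620 × 8/45 = $45,088. Book value $226,808.
Year 3: $253,620 × 7/45 = $39,452. Book value $187,356.
Year 4: $253,620 × 6/45 = $33,816. Book value $153,540.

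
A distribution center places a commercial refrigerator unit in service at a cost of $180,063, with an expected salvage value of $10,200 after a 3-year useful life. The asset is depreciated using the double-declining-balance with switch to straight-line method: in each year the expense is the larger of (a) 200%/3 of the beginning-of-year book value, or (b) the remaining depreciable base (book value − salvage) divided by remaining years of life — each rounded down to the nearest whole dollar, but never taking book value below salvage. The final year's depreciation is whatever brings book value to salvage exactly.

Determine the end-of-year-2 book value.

Depreciable base = $180,063 − $10,200 = $169,863.
Year 1: DB = ⌊$180,063 × 200%/3⌋ = $120,042; SL = ⌊$169,863/3⌋ = $56,621 → take DB $120,042. Book value $60,021.
Year 2: DB = ⌊$60,021 × 200%/3⌋ = $40,014; SL = ⌊$49,821/2⌋ = $24,910 → take DB $40,014. Book value $20,007.

$20,007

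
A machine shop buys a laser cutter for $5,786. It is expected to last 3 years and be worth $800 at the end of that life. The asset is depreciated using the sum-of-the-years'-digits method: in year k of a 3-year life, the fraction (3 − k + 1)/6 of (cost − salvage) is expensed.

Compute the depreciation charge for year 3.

$831

Depreciable base = $5,786 − $800 = $4,986.
Sum of the years' digits = 3+2+1 = 6.
Year 1: $4,986 × 3/6 = $2,493. Book value $3,293.
Year 2: $4,986 × 2/6 = $1,662. Book value $1,631.
Year 3: $4,986 × 1/6 = $831. Book value $800.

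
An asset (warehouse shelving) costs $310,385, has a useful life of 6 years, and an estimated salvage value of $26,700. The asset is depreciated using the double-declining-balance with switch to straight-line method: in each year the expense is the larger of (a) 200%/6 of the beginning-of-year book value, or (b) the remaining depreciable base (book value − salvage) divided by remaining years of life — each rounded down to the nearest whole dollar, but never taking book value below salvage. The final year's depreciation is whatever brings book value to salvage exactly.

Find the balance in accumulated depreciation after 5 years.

Depreciable base = $310,385 − $26,700 = $283,685.
Year 1: DB = ⌊$310,385 × 200%/6⌋ = $103,461; SL = ⌊$283,685/6⌋ = $47,280 → take DB $103,461. Book value $206,924.
Year 2: DB = ⌊$206,924 × 200%/6⌋ = $68,974; SL = ⌊$180,224/5⌋ = $36,044 → take DB $68,974. Book value $137,950.
Year 3: DB = ⌊$137,950 × 200%/6⌋ = $45,983; SL = ⌊$111,250/4⌋ = $27,812 → take DB $45,983. Book value $91,967.
Year 4: DB = ⌊$91,967 × 200%/6⌋ = $30,655; SL = ⌊$65,267/3⌋ = $21,755 → take DB $30,655. Book value $61,312.
Year 5: DB = ⌊$61,312 × 200%/6⌋ = $20,437; SL = ⌊$34,612/2⌋ = $17,306 → take DB $20,437. Book value $40,875.
Accumulated through year 5 = $310,385 − $40,875 = $269,510.

$269,510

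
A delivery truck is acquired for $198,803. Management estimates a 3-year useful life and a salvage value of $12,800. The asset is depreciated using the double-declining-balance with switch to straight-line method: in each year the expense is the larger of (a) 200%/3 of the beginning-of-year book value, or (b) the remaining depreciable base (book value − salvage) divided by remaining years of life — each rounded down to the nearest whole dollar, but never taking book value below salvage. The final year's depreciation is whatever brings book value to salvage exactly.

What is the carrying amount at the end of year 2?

$22,090

Depreciable base = $198,803 − $12,800 = $186,003.
Year 1: DB = ⌊$198,803 × 200%/3⌋ = $132,535; SL = ⌊$186,003/3⌋ = $62,001 → take DB $132,535. Book value $66,268.
Year 2: DB = ⌊$66,268 × 200%/3⌋ = $44,178; SL = ⌊$53,468/2⌋ = $26,734 → take DB $44,178. Book value $22,090.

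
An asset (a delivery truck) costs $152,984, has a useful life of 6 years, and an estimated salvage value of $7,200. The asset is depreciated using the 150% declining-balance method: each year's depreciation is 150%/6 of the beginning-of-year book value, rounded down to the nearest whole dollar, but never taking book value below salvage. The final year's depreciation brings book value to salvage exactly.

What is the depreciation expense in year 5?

$12,101

Depreciable base = $152,984 − $7,200 = $145,784.
Year 1: ⌊$152,984 × 150%/6⌋ = $38,246. Book value $114,738.
Year 2: ⌊$114,738 × 150%/6⌋ = $28,684. Book value $86,054.
Year 3: ⌊$86,054 × 150%/6⌋ = $21,513. Book value $64,541.
Year 4: ⌊$64,541 × 150%/6⌋ = $16,135. Book value $48,406.
Year 5: ⌊$48,406 × 150%/6⌋ = $12,101. Book value $36,305.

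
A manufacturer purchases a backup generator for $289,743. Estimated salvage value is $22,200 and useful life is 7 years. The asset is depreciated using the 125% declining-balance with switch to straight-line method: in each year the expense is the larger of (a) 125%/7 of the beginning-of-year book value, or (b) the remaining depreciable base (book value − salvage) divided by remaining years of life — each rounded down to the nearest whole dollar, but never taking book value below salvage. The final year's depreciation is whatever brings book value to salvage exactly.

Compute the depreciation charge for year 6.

Depreciable base = $289,743 − $22,200 = $267,543.
Year 1: DB = ⌊$289,743 × 125%/7⌋ = $51,739; SL = ⌊$267,543/7⌋ = $38,220 → take DB $51,739. Book value $238,004.
Year 2: DB = ⌊$238,004 × 125%/7⌋ = $42,500; SL = ⌊$215,804/6⌋ = $35,967 → take DB $42,500. Book value $195,504.
Year 3: DB = ⌊$195,504 × 125%/7⌋ = $34,911; SL = ⌊$173,304/5⌋ = $34,660 → take DB $34,911. Book value $160,593.
Year 4: DB = ⌊$160,593 × 125%/7⌋ = $28,677; SL = ⌊$138,393/4⌋ = $34,598 → take SL $34,598. Book value $125,995.
Year 5: DB = ⌊$125,995 × 125%/7⌋ = $22,499; SL = ⌊$103,795/3⌋ = $34,598 → take SL $34,598. Book value $91,397.
Year 6: DB = ⌊$91,397 × 125%/7⌋ = $16,320; SL = ⌊$69,197/2⌋ = $34,598 → take SL $34,598. Book value $56,799.

$34,598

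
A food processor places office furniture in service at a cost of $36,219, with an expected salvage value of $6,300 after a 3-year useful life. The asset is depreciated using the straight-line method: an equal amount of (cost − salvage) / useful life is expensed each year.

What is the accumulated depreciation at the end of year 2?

Depreciable base = $36,219 − $6,300 = $29,919.
Annual expense = $29,919 / 3 = $9,973.
End of year 1: book value $26,246.
End of year 2: book value $16,273.
Accumulated through year 2 = $36,219 − $16,273 = $19,946.

$19,946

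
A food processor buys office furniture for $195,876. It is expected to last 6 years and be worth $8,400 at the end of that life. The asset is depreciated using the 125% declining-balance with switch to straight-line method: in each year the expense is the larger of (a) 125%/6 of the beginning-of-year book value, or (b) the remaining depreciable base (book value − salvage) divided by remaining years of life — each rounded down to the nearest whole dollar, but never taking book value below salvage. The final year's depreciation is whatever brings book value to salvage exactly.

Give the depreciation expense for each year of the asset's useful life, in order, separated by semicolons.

Depreciable base = $195,876 − $8,400 = $187,476.
Year 1: DB = ⌊$195,876 × 125%/6⌋ = $40,807; SL = ⌊$187,476/6⌋ = $31,246 → take DB $40,807. Book value $155,069.
Year 2: DB = ⌊$155,069 × 125%/6⌋ = $32,306; SL = ⌊$146,669/5⌋ = $29,333 → take DB $32,306. Book value $122,763.
Year 3: DB = ⌊$122,763 × 125%/6⌋ = $25,575; SL = ⌊$114,363/4⌋ = $28,590 → take SL $28,590. Book value $94,173.
Year 4: DB = ⌊$94,173 × 125%/6⌋ = $19,619; SL = ⌊$85,773/3⌋ = $28,591 → take SL $28,591. Book value $65,582.
Year 5: DB = ⌊$65,582 × 125%/6⌋ = $13,662; SL = ⌊$57,182/2⌋ = $28,591 → take SL $28,591. Book value $36,991.
Year 6 (final): $36,991 − $8,400 = $28,591. Book value $8,400.

$40,807; $32,306; $28,590; $28,591; $28,591; $28,591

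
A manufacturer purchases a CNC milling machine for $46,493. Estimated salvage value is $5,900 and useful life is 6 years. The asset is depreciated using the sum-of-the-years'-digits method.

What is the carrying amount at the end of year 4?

$11,699

Depreciable base = $46,493 − $5,900 = $40,593.
Sum of the years' digits = 6+5+4+3+2+1 = 21.
Year 1: $40,593 × 6/21 = $11,598. Book value $34,895.
Year 2: $40,593 × 5/21 = $9,665. Book value $25,230.
Year 3: $40,593 × 4/21 = $7,732. Book value $17,498.
Year 4: $40,593 × 3/21 = $5,799. Book value $11,699.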